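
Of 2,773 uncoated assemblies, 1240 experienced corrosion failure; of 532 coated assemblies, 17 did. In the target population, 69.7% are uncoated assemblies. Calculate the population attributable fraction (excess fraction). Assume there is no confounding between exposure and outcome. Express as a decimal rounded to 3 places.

PAF ≈ 0.901

p₁ = P(outcome | exposed) = 1240/2773 = 0.44717
p₀ = P(outcome | unexposed) = 17/532 = 0.031955
Overall risk P(Y=1) = π·p₁ + (1−π)·p₀ = 0.697×0.44717 + 0.303×0.031955 = 0.32136.
Under exogeneity, PAF = [P(Y=1) − p₀] / P(Y=1).
PAF = (0.32136 − 0.031955) / 0.32136 ≈ 0.9006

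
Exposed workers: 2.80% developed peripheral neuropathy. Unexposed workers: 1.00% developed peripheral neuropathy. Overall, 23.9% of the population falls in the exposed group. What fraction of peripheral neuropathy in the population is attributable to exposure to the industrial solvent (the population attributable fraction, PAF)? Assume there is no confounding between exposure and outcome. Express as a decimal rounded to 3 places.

p₁ = 0.028, p₀ = 0.01.
Overall risk P(Y=1) = π·p₁ + (1−π)·p₀ = 0.239×0.028 + 0.761×0.01 = 0.014302.
Under exogeneity, PAF = [P(Y=1) − p₀] / P(Y=1).
PAF = (0.014302 − 0.01) / 0.014302 ≈ 0.3008

PAF ≈ 0.301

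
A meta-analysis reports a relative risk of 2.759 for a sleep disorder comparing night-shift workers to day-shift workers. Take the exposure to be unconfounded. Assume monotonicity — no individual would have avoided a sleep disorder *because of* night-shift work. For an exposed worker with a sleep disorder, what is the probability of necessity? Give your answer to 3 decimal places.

Under exogeneity and monotonicity, PN = (RR − 1) / RR = 1 − 1/RR.
PN = (2.759 − 1) / 2.759 = 1.759 / 2.759 ≈ 0.6375

PN ≈ 0.638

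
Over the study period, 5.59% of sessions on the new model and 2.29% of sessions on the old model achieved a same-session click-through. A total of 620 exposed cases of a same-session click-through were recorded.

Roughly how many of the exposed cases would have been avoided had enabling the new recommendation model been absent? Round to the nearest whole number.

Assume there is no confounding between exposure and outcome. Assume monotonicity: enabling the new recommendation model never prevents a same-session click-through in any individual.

about 366 cases

p₁ = 0.0559, p₀ = 0.0229.
PN = (p₁ − p₀)/p₁ = (0.0559 − 0.0229) / 0.0559 ≈ 0.59034.
Attributable cases ≈ PN × (exposed cases) = 0.59034 × 620 ≈ 366.01.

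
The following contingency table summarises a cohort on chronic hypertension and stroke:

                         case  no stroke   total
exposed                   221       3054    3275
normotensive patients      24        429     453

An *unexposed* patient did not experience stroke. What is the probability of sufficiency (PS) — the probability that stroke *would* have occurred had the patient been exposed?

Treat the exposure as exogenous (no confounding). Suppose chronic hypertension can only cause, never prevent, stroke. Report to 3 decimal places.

PS ≈ 0.015

p₁ = P(outcome | exposed) = 221/3275 = 0.067481
p₀ = P(outcome | unexposed) = 24/453 = 0.05298
Under exogeneity and monotonicity, PS = (p₁ − p₀)/(1 − p₀).
PS = (0.067481 − 0.05298) / 0.94702 ≈ 0.0153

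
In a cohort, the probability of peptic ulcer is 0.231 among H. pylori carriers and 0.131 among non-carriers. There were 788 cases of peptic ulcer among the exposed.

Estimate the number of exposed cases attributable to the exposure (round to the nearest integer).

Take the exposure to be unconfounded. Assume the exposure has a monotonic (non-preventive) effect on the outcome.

Let p₁ = 0.231, p₀ = 0.131.
PN = (p₁ − p₀)/p₁ = (0.231 − 0.131) / 0.231 ≈ 0.43290.
Attributable cases ≈ PN × (exposed cases) = 0.43290 × 788 ≈ 341.13.

about 341 cases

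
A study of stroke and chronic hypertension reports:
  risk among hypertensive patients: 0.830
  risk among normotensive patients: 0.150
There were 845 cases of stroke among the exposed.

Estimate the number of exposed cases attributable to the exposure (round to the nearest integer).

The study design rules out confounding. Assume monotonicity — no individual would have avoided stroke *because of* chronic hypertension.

Let p₁ = 0.83, p₀ = 0.15.
PN = (p₁ − p₀)/p₁ = (0.83 − 0.15) / 0.83 ≈ 0.81928.
Attributable cases ≈ PN × (exposed cases) = 0.81928 × 845 ≈ 692.29.

about 692 cases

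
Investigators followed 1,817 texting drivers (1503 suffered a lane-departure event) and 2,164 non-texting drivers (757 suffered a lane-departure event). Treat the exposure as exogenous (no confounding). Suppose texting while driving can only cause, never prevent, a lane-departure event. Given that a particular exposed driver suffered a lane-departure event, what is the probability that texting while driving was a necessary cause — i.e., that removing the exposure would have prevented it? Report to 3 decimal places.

PN ≈ 0.577

p₁ = P(outcome | exposed) = 1503/1817 = 0.82719
p₀ = P(outcome | unexposed) = 757/2164 = 0.34982
Under exogeneity and monotonicity, PN = (p₁ − p₀) / p₁.
PN = (0.82719 − 0.34982) / 0.82719 = 0.47737 / 0.82719 ≈ 0.5771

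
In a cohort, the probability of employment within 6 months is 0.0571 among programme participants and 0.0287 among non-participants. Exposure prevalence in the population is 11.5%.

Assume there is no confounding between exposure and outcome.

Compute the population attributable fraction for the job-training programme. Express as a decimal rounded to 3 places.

PAF ≈ 0.102

Let p₁ = 0.0571, p₀ = 0.0287.
Overall risk P(Y=1) = π·p₁ + (1−π)·p₀ = 0.115×0.0571 + 0.885×0.0287 = 0.031966.
Under exogeneity, PAF = [P(Y=1) − p₀] / P(Y=1).
PAF = (0.031966 − 0.0287) / 0.031966 ≈ 0.1022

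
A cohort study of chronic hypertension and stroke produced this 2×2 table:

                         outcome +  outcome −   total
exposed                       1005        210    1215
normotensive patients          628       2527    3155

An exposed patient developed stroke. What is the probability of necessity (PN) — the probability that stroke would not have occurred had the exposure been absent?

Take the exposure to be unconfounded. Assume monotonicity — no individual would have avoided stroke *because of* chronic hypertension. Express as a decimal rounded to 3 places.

p₁ = P(outcome | exposed) = 1005/1215 = 0.82716
p₀ = P(outcome | unexposed) = 628/3155 = 0.19905
Under exogeneity and monotonicity, PN = (p₁ − p₀) / p₁.
PN = (0.82716 − 0.19905) / 0.82716 = 0.62811 / 0.82716 ≈ 0.7594

PN ≈ 0.759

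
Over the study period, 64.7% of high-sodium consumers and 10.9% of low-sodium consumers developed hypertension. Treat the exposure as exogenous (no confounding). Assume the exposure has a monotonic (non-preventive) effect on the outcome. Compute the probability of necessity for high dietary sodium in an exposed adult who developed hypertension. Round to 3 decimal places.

PN ≈ 0.832

p₁ = 0.647, p₀ = 0.109.
Under exogeneity and monotonicity, PN = (p₁ − p₀) / p₁.
PN = (0.647 − 0.109) / 0.647 = 0.538 / 0.647 ≈ 0.8315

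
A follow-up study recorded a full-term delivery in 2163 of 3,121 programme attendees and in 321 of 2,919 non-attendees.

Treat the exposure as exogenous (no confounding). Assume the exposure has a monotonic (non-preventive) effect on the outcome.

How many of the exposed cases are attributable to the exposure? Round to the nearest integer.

p₁ = P(outcome | exposed) = 2163/3121 = 0.69305
p₀ = P(outcome | unexposed) = 321/2919 = 0.10997
PN = (p₁ − p₀)/p₁ = (0.69305 − 0.10997) / 0.69305 ≈ 0.84133.
Attributable cases ≈ PN × (exposed cases) = 0.84133 × 2163 ≈ 1819.79.

about 1820 cases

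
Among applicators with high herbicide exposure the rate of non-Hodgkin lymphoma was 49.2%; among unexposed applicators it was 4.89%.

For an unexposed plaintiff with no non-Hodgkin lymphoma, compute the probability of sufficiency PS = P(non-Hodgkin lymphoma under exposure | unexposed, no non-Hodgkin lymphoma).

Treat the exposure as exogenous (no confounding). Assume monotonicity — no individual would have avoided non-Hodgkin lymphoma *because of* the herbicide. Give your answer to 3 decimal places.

p₁ = 0.492, p₀ = 0.0489.
Under exogeneity and monotonicity, PS = (p₁ − p₀) / (1 − p₀).
PS = (0.492 − 0.0489) / (1 − 0.0489) = 0.4431 / 0.9511 ≈ 0.4659

PS ≈ 0.466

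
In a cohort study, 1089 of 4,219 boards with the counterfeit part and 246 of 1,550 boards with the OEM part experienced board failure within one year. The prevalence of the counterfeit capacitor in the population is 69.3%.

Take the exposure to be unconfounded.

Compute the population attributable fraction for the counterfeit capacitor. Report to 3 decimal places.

p₁ = P(outcome | exposed) = 1089/4219 = 0.25812
p₀ = P(outcome | unexposed) = 246/1550 = 0.15871
Overall risk P(Y=1) = π·p₁ + (1−π)·p₀ = 0.693×0.25812 + 0.307×0.15871 = 0.2276.
Under exogeneity, PAF = [P(Y=1) − p₀] / P(Y=1).
PAF = (0.2276 − 0.15871) / 0.2276 ≈ 0.3027

PAF ≈ 0.303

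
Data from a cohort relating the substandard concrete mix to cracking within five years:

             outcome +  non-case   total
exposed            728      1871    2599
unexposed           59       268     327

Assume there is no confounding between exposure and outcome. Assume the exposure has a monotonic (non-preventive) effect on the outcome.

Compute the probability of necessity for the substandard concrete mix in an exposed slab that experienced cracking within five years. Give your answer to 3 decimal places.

p₁ = P(outcome | exposed) = 728/2599 = 0.28011
p₀ = P(outcome | unexposed) = 59/327 = 0.18043
Under exogeneity and monotonicity, PN = (p₁ − p₀)/p₁.
PN = (0.28011 − 0.18043) / 0.28011 ≈ 0.3559

PN ≈ 0.356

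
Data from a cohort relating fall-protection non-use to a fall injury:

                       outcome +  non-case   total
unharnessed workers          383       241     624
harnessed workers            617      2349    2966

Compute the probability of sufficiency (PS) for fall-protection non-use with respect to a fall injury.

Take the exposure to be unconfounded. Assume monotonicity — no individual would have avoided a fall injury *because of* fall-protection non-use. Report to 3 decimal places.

p₁ = P(outcome | exposed) = 383/624 = 0.61378
p₀ = P(outcome | unexposed) = 617/2966 = 0.20802
Under exogeneity and monotonicity, PS = (p₁ − p₀) / (1 − p₀).
PS = (0.61378 − 0.20802) / (1 − 0.20802) = 0.40576 / 0.79198 ≈ 0.5123

PS ≈ 0.512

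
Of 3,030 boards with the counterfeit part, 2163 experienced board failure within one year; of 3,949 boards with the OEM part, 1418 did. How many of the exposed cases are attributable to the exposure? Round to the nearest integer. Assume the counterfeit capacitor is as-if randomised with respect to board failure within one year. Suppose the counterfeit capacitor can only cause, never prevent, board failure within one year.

p₁ = P(outcome | exposed) = 2163/3030 = 0.71386
p₀ = P(outcome | unexposed) = 1418/3949 = 0.35908
PN = (p₁ − p₀)/p₁ = (0.71386 − 0.35908) / 0.71386 ≈ 0.49699.
Attributable cases ≈ PN × (exposed cases) = 0.49699 × 2163 ≈ 1074.99.

about 1075 cases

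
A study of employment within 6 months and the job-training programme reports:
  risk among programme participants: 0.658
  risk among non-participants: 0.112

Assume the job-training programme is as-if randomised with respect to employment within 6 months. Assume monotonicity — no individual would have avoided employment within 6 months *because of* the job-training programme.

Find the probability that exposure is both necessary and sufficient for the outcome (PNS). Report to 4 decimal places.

Let p₁ = 0.658, p₀ = 0.112.
Under exogeneity and monotonicity, PNS = p₁ − p₀.
PNS = 0.658 − 0.112 = 0.546

PNS ≈ 0.5460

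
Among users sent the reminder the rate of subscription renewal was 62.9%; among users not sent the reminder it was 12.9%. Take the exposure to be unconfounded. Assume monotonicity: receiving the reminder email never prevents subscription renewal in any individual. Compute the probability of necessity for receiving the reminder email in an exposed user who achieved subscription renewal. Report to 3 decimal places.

p₁ = 0.629, p₀ = 0.129.
Under exogeneity and monotonicity, PN = (p₁ − p₀) / p₁.
PN = (0.629 − 0.129) / 0.629 = 0.5 / 0.629 ≈ 0.7949

PN ≈ 0.795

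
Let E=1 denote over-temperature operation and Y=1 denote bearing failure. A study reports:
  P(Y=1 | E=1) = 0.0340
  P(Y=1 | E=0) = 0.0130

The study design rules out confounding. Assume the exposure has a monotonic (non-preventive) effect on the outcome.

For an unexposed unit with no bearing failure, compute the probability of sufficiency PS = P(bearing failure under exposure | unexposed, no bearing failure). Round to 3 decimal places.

Let p₁ = 0.034, p₀ = 0.013.
Under exogeneity and monotonicity, PS = (p₁ − p₀) / (1 − p₀).
PS = (0.034 − 0.013) / (1 − 0.013) = 0.021 / 0.987 ≈ 0.0213

PS ≈ 0.021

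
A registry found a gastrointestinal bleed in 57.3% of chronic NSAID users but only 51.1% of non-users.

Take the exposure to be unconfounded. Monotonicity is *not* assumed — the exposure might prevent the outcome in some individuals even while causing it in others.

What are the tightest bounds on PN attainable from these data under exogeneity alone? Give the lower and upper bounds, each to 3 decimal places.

p₁ = 0.573, p₀ = 0.511.
Under exogeneity alone the bounds on PN are max{0,(p₁−p₀)/p₁} ≤ PN ≤ min{1,(1−p₀)/p₁}.
  lower = (p₁ − p₀)/p₁ = 0.062 / 0.573 ≈ 0.1082
  upper = min{1, (1 − p₀)/p₁} = 0.489 / 0.573 ≈ 0.8534

0.108 ≤ PN ≤ 0.853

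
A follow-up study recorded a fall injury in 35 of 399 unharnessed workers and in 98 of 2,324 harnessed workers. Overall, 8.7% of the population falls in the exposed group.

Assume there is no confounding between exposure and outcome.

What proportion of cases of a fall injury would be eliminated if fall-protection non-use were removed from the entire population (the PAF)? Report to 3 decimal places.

p₁ = P(outcome | exposed) = 35/399 = 0.087719
p₀ = P(outcome | unexposed) = 98/2324 = 0.042169
Overall risk P(Y=1) = π·p₁ + (1−π)·p₀ = 0.087×0.087719 + 0.913×0.042169 = 0.046132.
Under exogeneity, PAF = [P(Y=1) − p₀] / P(Y=1).
PAF = (0.046132 − 0.042169) / 0.046132 ≈ 0.0859

PAF ≈ 0.086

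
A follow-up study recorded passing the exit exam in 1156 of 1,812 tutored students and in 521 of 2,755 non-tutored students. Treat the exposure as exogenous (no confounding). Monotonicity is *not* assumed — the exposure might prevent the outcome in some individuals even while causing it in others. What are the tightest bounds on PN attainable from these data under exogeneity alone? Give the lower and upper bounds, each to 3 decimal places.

p₁ = P(outcome | exposed) = 1156/1812 = 0.63797
p₀ = P(outcome | unexposed) = 521/2755 = 0.18911
Under exogeneity alone the bounds on PN are max{0,(p₁−p₀)/p₁} ≤ PN ≤ min{1,(1−p₀)/p₁}.
  lower = (p₁ − p₀)/p₁ = 0.44886 / 0.63797 ≈ 0.7036
  upper = min{1, (1 − p₀)/p₁} = 0.81089 / 0.63797 ≈ 1.2710 → capped at 1

0.704 ≤ PN ≤ 1.000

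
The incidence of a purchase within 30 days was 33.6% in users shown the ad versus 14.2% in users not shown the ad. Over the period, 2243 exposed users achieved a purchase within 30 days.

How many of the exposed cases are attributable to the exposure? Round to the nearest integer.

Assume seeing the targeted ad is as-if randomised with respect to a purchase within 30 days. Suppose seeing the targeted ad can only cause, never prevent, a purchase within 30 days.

about 1295 cases

p₁ = 0.336, p₀ = 0.142.
PN = (p₁ − p₀)/p₁ = (0.336 − 0.142) / 0.336 ≈ 0.57738.
Attributable cases ≈ PN × (exposed cases) = 0.57738 × 2243 ≈ 1295.07.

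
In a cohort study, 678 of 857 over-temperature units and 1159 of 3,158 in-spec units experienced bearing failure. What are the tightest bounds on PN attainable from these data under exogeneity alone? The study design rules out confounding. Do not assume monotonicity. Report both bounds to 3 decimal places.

0.536 ≤ PN ≤ 0.800

p₁ = P(outcome | exposed) = 678/857 = 0.79113
p₀ = P(outcome | unexposed) = 1159/3158 = 0.367
Under exogeneity alone the bounds on PN are max{0,(p₁−p₀)/p₁} ≤ PN ≤ min{1,(1−p₀)/p₁}.
  lower = (p₁ − p₀)/p₁ = 0.42413 / 0.79113 ≈ 0.5361
  upper = min{1, (1 − p₀)/p₁} = 0.633 / 0.79113 ≈ 0.8001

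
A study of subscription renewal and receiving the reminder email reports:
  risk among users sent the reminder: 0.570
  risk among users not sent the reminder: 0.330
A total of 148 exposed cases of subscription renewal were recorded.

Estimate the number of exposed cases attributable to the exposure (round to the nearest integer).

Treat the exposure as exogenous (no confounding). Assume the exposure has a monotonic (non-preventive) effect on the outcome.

Let p₁ = 0.57, p₀ = 0.33.
PN = (p₁ − p₀)/p₁ = (0.57 − 0.33) / 0.57 ≈ 0.42105.
Attributable cases ≈ PN × (exposed cases) = 0.42105 × 148 ≈ 62.32.

about 62 cases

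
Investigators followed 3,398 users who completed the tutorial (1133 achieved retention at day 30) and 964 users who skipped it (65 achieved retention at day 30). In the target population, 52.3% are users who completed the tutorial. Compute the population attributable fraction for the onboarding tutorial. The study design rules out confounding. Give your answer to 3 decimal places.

PAF ≈ 0.674

p₁ = P(outcome | exposed) = 1133/3398 = 0.33343
p₀ = P(outcome | unexposed) = 65/964 = 0.067427
Overall risk P(Y=1) = π·p₁ + (1−π)·p₀ = 0.523×0.33343 + 0.477×0.067427 = 0.20655.
Under exogeneity, PAF = [P(Y=1) − p₀] / P(Y=1).
PAF = (0.20655 − 0.067427) / 0.20655 ≈ 0.6736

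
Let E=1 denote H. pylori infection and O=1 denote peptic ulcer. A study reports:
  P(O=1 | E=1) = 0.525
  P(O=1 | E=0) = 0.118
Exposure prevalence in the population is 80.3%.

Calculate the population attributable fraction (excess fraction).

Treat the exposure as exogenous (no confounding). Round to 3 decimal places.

Let p₁ = 0.525, p₀ = 0.118.
Overall risk P(Y=1) = π·p₁ + (1−π)·p₀ = 0.803×0.525 + 0.197×0.118 = 0.44482.
Under exogeneity, PAF = [P(Y=1) − p₀] / P(Y=1).
PAF = (0.44482 − 0.118) / 0.44482 ≈ 0.7347

PAF ≈ 0.735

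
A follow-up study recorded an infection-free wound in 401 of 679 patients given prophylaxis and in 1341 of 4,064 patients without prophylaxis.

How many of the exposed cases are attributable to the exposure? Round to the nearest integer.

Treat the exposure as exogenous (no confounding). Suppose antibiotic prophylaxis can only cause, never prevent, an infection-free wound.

about 177 cases

p₁ = P(outcome | exposed) = 401/679 = 0.59057
p₀ = P(outcome | unexposed) = 1341/4064 = 0.32997
PN = (p₁ − p₀)/p₁ = (0.59057 − 0.32997) / 0.59057 ≈ 0.44127.
Attributable cases ≈ PN × (exposed cases) = 0.44127 × 401 ≈ 176.95.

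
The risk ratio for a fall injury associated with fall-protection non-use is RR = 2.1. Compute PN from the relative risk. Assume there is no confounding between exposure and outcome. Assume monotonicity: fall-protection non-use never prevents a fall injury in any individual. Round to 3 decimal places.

PN ≈ 0.524

Under exogeneity and monotonicity, PN = (RR − 1) / RR = 1 − 1/RR.
PN = (2.1 − 1) / 2.1 = 1.1 / 2.1 ≈ 0.5238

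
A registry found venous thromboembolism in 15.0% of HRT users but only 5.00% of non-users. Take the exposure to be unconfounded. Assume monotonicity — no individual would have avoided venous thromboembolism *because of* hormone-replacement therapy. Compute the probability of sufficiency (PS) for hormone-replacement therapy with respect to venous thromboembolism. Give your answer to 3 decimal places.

PS ≈ 0.105

p₁ = 0.15, p₀ = 0.05.
Under exogeneity and monotonicity, PS = (p₁ − p₀) / (1 − p₀).
PS = (0.15 − 0.05) / (1 − 0.05) = 0.1 / 0.95 ≈ 0.1053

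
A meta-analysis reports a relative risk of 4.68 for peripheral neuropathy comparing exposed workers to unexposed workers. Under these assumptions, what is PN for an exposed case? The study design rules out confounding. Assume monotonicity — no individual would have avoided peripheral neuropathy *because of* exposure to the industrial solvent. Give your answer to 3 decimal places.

PN ≈ 0.786

Under exogeneity and monotonicity, PN = (RR − 1) / RR = 1 − 1/RR.
PN = (4.68 − 1) / 4.68 = 3.68 / 4.68 ≈ 0.7863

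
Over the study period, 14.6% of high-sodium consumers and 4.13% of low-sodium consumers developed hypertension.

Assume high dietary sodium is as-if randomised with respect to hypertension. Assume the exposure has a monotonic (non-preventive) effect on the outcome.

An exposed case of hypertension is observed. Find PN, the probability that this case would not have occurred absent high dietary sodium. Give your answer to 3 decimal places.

p₁ = 0.146, p₀ = 0.0413.
Under exogeneity and monotonicity, PN = (p₁ − p₀) / p₁.
PN = (0.146 − 0.0413) / 0.146 = 0.1047 / 0.146 ≈ 0.7171

PN ≈ 0.717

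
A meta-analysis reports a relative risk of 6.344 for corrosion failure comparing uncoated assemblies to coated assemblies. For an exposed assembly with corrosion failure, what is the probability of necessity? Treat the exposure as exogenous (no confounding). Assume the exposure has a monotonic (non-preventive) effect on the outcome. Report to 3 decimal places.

PN ≈ 0.842

Under exogeneity and monotonicity, PN = (RR − 1) / RR = 1 − 1/RR.
PN = (6.344 − 1) / 6.344 = 5.344 / 6.344 ≈ 0.8424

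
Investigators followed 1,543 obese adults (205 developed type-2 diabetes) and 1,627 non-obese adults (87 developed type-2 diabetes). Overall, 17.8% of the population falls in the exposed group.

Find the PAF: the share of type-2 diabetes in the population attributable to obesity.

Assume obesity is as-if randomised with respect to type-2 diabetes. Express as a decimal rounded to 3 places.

PAF ≈ 0.209

p₁ = P(outcome | exposed) = 205/1543 = 0.13286
p₀ = P(outcome | unexposed) = 87/1627 = 0.053473
Overall risk P(Y=1) = π·p₁ + (1−π)·p₀ = 0.178×0.13286 + 0.822×0.053473 = 0.067603.
Under exogeneity, PAF = [P(Y=1) − p₀] / P(Y=1).
PAF = (0.067603 − 0.053473) / 0.067603 ≈ 0.2090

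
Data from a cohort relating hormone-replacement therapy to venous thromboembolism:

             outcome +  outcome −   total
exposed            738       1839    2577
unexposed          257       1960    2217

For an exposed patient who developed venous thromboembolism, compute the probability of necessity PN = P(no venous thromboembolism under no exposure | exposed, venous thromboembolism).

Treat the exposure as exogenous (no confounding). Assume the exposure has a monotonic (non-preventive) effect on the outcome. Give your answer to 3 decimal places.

PN ≈ 0.595

p₁ = P(outcome | exposed) = 738/2577 = 0.28638
p₀ = P(outcome | unexposed) = 257/2217 = 0.11592
Under exogeneity and monotonicity, PN = (p₁ − p₀)/p₁.
PN = (0.28638 − 0.11592) / 0.28638 ≈ 0.5952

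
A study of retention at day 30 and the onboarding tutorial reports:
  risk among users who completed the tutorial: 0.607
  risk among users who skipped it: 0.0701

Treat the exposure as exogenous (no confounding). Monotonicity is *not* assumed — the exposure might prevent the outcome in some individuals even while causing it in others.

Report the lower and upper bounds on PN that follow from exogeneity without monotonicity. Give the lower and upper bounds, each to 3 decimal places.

0.885 ≤ PN ≤ 1.000

Let p₁ = 0.607, p₀ = 0.0701.
Under exogeneity alone the bounds on PN are max{0,(p₁−p₀)/p₁} ≤ PN ≤ min{1,(1−p₀)/p₁}.
  lower = (p₁ − p₀)/p₁ = 0.5369 / 0.607 ≈ 0.8845
  upper = min{1, (1 − p₀)/p₁} = 0.9299 / 0.607 ≈ 1.5320 → capped at 1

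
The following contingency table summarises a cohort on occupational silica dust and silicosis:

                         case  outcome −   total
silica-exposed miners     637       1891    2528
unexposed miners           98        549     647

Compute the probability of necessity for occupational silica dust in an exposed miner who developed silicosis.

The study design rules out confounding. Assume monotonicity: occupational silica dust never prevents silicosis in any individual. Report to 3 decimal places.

p₁ = P(outcome | exposed) = 637/2528 = 0.25198
p₀ = P(outcome | unexposed) = 98/647 = 0.15147
Under exogeneity and monotonicity, PN = (p₁ − p₀)/p₁.
PN = (0.25198 − 0.15147) / 0.25198 ≈ 0.3989

PN ≈ 0.399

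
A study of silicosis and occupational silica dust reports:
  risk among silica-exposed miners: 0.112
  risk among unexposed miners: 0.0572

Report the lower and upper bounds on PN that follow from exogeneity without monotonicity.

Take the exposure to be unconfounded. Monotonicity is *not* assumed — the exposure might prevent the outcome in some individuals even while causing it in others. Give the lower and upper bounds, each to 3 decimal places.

0.489 ≤ PN ≤ 1.000

Let p₁ = 0.112, p₀ = 0.0572.
Under exogeneity alone the bounds on PN are max{0,(p₁−p₀)/p₁} ≤ PN ≤ min{1,(1−p₀)/p₁}.
  lower = (p₁ − p₀)/p₁ = 0.0548 / 0.112 ≈ 0.4893
  upper = min{1, (1 − p₀)/p₁} = 0.9428 / 0.112 ≈ 8.4179 → capped at 1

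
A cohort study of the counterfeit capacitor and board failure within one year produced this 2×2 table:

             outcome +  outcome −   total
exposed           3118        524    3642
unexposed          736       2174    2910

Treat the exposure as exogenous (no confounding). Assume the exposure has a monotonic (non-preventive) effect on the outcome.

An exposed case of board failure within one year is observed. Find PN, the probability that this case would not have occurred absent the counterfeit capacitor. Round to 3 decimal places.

p₁ = P(outcome | exposed) = 3118/3642 = 0.85612
p₀ = P(outcome | unexposed) = 736/2910 = 0.25292
Under exogeneity and monotonicity, PN = (p₁ − p₀) / p₁.
PN = (0.85612 − 0.25292) / 0.85612 = 0.6032 / 0.85612 ≈ 0.7046

PN ≈ 0.705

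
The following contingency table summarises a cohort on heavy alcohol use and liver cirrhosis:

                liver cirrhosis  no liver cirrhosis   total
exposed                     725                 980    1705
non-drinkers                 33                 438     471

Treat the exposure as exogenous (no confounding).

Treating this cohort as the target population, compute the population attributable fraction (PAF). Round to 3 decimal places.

PAF ≈ 0.799

p₁ = P(outcome | exposed) = 725/1705 = 0.42522
p₀ = P(outcome | unexposed) = 33/471 = 0.070064
Exposure prevalence π = 1705/2176 = 0.78355; overall risk P(Y=1) = 0.34835.
Under exogeneity, PAF = [P(Y=1) − p₀]/P(Y=1).
PAF = (0.34835 − 0.070064) / 0.34835 ≈ 0.7989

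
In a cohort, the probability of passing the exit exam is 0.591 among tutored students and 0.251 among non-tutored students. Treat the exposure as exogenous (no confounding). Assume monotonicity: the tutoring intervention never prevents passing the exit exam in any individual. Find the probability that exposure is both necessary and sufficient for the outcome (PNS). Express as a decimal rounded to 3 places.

Let p₁ = 0.591, p₀ = 0.251.
Under exogeneity and monotonicity, PNS = p₁ − p₀.
PNS = 0.591 − 0.251 = 0.34

PNS ≈ 0.340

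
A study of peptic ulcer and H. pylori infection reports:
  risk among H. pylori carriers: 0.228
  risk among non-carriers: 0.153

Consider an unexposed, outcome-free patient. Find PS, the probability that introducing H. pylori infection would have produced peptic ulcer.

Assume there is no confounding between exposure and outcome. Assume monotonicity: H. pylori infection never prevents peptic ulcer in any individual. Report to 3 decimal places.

Let p₁ = 0.228, p₀ = 0.153.
Under exogeneity and monotonicity, PS = (p₁ − p₀) / (1 − p₀).
PS = (0.228 − 0.153) / (1 − 0.153) = 0.075 / 0.847 ≈ 0.0885

PS ≈ 0.089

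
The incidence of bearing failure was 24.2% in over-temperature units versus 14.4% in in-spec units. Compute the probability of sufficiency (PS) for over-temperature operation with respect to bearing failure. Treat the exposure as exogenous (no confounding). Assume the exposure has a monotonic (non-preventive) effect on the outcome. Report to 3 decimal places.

PS ≈ 0.114

p₁ = 0.242, p₀ = 0.144.
Under exogeneity and monotonicity, PS = (p₁ − p₀) / (1 − p₀).
PS = (0.242 − 0.144) / (1 − 0.144) = 0.098 / 0.856 ≈ 0.1145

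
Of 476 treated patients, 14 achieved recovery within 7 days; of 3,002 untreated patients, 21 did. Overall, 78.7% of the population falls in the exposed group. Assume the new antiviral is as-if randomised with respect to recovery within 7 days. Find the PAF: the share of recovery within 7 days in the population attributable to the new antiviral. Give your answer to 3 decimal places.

PAF ≈ 0.716

p₁ = P(outcome | exposed) = 14/476 = 0.029412
p₀ = P(outcome | unexposed) = 21/3002 = 0.0069953
Overall risk P(Y=1) = π·p₁ + (1−π)·p₀ = 0.787×0.029412 + 0.213×0.0069953 = 0.024637.
Under exogeneity, PAF = [P(Y=1) − p₀] / P(Y=1).
PAF = (0.024637 − 0.0069953) / 0.024637 ≈ 0.7161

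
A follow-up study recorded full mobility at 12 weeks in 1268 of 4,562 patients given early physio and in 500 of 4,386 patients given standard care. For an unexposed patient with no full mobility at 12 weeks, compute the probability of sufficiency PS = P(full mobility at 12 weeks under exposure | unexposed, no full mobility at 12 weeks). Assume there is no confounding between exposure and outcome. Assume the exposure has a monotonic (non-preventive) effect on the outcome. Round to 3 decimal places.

p₁ = P(outcome | exposed) = 1268/4562 = 0.27795
p₀ = P(outcome | unexposed) = 500/4386 = 0.114
Under exogeneity and monotonicity, PS = (p₁ − p₀) / (1 − p₀).
PS = (0.27795 − 0.114) / (1 − 0.114) = 0.16395 / 0.886 ≈ 0.1850

PS ≈ 0.185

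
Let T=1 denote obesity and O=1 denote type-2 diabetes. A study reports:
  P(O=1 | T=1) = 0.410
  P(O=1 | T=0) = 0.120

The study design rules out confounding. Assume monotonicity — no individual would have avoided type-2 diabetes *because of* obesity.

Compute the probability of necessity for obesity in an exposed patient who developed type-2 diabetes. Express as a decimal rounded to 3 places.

Let p₁ = 0.41, p₀ = 0.12.
Under exogeneity and monotonicity, PN = (p₁ − p₀) / p₁.
PN = (0.41 − 0.12) / 0.41 = 0.29 / 0.41 ≈ 0.7073

PN ≈ 0.707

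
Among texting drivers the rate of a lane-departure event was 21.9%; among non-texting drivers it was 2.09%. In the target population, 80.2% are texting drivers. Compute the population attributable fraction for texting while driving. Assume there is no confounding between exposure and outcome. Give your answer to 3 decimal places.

p₁ = 0.219, p₀ = 0.0209.
Overall risk P(Y=1) = π·p₁ + (1−π)·p₀ = 0.802×0.219 + 0.198×0.0209 = 0.17978.
Under exogeneity, PAF = [P(Y=1) − p₀] / P(Y=1).
PAF = (0.17978 − 0.0209) / 0.17978 ≈ 0.8837

PAF ≈ 0.884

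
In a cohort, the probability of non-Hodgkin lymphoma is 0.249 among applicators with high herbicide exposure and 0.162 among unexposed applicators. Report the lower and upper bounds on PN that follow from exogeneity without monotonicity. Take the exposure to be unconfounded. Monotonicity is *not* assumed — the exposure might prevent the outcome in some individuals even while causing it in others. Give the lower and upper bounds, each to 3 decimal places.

0.349 ≤ PN ≤ 1.000

Let p₁ = 0.249, p₀ = 0.162.
Under exogeneity alone the bounds on PN are max{0,(p₁−p₀)/p₁} ≤ PN ≤ min{1,(1−p₀)/p₁}.
  lower = (p₁ − p₀)/p₁ = 0.087 / 0.249 ≈ 0.3494
  upper = min{1, (1 − p₀)/p₁} = 0.838 / 0.249 ≈ 3.3655 → capped at 1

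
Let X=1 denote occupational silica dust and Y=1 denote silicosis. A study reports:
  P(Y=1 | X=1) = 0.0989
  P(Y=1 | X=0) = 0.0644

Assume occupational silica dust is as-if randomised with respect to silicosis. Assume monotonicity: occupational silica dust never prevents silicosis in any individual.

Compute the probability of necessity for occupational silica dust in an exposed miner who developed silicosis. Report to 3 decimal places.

PN ≈ 0.349

Let p₁ = 0.0989, p₀ = 0.0644.
Under exogeneity and monotonicity, PN = (p₁ − p₀) / p₁.
PN = (0.0989 − 0.0644) / 0.0989 = 0.0345 / 0.0989 ≈ 0.3488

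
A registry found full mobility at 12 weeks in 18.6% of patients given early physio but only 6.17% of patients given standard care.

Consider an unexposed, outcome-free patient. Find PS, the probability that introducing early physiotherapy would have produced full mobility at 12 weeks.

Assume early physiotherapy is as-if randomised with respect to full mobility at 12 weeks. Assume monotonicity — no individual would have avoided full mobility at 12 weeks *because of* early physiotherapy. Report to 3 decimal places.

p₁ = 0.186, p₀ = 0.0617.
Under exogeneity and monotonicity, PS = (p₁ − p₀) / (1 − p₀).
PS = (0.186 − 0.0617) / (1 − 0.0617) = 0.1243 / 0.9383 ≈ 0.1325

PS ≈ 0.132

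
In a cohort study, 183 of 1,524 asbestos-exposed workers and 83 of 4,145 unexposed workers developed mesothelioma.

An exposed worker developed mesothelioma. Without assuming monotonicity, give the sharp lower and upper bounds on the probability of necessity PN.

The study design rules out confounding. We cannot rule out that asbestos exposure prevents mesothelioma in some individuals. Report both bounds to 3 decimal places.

p₁ = P(outcome | exposed) = 183/1524 = 0.12008
p₀ = P(outcome | unexposed) = 83/4145 = 0.020024
Under exogeneity alone the bounds on PN are max{0,(p₁−p₀)/p₁} ≤ PN ≤ min{1,(1−p₀)/p₁}.
  lower = (p₁ − p₀)/p₁ = 0.10005 / 0.12008 ≈ 0.8332
  upper = min{1, (1 − p₀)/p₁} = 0.97998 / 0.12008 ≈ 8.1611 → capped at 1

0.833 ≤ PN ≤ 1.000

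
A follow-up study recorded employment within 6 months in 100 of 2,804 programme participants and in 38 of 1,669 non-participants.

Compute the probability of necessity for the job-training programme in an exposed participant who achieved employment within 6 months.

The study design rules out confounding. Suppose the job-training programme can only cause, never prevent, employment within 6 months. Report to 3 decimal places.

p₁ = P(outcome | exposed) = 100/2804 = 0.035663
p₀ = P(outcome | unexposed) = 38/1669 = 0.022768
Under exogeneity and monotonicity, PN = (p₁ − p₀) / p₁.
PN = (0.035663 − 0.022768) / 0.035663 = 0.012895 / 0.035663 ≈ 0.3616

PN ≈ 0.362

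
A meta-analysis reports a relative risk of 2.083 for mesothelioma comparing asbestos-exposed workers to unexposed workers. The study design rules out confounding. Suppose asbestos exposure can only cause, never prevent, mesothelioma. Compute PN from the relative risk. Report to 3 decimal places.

Under exogeneity and monotonicity, PN = (RR − 1) / RR = 1 − 1/RR.
PN = (2.083 − 1) / 2.083 = 1.083 / 2.083 ≈ 0.5199

PN ≈ 0.520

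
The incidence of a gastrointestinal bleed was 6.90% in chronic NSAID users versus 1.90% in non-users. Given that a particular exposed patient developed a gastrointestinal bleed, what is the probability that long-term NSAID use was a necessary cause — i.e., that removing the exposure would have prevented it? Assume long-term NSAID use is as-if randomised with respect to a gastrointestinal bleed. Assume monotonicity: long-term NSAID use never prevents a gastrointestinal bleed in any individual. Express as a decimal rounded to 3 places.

PN ≈ 0.725

p₁ = 0.069, p₀ = 0.019.
Under exogeneity and monotonicity, PN = (p₁ − p₀) / p₁.
PN = (0.069 − 0.019) / 0.069 = 0.05 / 0.069 ≈ 0.7246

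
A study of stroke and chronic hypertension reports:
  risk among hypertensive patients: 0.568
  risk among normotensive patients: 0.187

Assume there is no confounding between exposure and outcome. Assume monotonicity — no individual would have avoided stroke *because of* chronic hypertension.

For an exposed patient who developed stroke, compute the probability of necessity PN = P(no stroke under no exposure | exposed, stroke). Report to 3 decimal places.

PN ≈ 0.671

Let p₁ = 0.568, p₀ = 0.187.
Under exogeneity and monotonicity, PN = (p₁ − p₀) / p₁.
PN = (0.568 − 0.187) / 0.568 = 0.381 / 0.568 ≈ 0.6708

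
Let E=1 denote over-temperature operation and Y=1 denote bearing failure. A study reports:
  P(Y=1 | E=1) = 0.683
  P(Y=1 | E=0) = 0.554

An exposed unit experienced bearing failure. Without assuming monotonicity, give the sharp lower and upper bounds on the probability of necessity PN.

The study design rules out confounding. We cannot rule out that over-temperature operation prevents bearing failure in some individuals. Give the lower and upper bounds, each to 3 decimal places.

Let p₁ = 0.683, p₀ = 0.554.
Under exogeneity alone the bounds on PN are max{0,(p₁−p₀)/p₁} ≤ PN ≤ min{1,(1−p₀)/p₁}.
  lower = (p₁ − p₀)/p₁ = 0.129 / 0.683 ≈ 0.1889
  upper = min{1, (1 − p₀)/p₁} = 0.446 / 0.683 ≈ 0.6530

0.189 ≤ PN ≤ 0.653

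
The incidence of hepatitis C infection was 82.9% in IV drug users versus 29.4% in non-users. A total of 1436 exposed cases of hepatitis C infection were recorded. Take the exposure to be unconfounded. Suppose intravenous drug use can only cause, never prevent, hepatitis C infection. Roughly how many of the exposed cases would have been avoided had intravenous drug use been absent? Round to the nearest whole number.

p₁ = 0.829, p₀ = 0.294.
PN = (p₁ − p₀)/p₁ = (0.829 − 0.294) / 0.829 ≈ 0.64536.
Attributable cases ≈ PN × (exposed cases) = 0.64536 × 1436 ≈ 926.73.

about 927 cases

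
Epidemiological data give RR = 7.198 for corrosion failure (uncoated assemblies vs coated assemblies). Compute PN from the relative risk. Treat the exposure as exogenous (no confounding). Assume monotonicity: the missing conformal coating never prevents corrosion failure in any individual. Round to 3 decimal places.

PN ≈ 0.861

Under exogeneity and monotonicity, PN = (RR − 1) / RR = 1 − 1/RR.
PN = (7.198 − 1) / 7.198 = 6.198 / 7.198 ≈ 0.8611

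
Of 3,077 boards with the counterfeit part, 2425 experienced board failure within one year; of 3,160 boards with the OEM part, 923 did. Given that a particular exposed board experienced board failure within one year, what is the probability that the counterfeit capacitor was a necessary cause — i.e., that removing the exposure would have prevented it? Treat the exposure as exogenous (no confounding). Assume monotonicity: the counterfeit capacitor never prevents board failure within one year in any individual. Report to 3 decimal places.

PN ≈ 0.629

p₁ = P(outcome | exposed) = 2425/3077 = 0.78811
p₀ = P(outcome | unexposed) = 923/3160 = 0.29209
Under exogeneity and monotonicity, PN = (p₁ − p₀) / p₁.
PN = (0.78811 − 0.29209) / 0.78811 = 0.49602 / 0.78811 ≈ 0.6294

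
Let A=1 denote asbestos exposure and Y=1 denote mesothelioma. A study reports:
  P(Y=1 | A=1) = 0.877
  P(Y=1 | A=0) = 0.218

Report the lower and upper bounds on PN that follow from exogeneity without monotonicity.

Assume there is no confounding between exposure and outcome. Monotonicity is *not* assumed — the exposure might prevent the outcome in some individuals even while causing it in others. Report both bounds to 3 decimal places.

Let p₁ = 0.877, p₀ = 0.218.
Under exogeneity alone the bounds on PN are max{0,(p₁−p₀)/p₁} ≤ PN ≤ min{1,(1−p₀)/p₁}.
  lower = (p₁ − p₀)/p₁ = 0.659 / 0.877 ≈ 0.7514
  upper = min{1, (1 − p₀)/p₁} = 0.782 / 0.877 ≈ 0.8917

0.751 ≤ PN ≤ 0.892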